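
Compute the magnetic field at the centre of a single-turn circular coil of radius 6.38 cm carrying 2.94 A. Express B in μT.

At the centre of a circular loop the Biot–Savart law gives B = μ₀I/(2R).
B = (4π×10⁻⁷ × 2.94) / (2 × 0.0638) = 2.90×10⁻⁵ T.

B ≈ 29.0 μT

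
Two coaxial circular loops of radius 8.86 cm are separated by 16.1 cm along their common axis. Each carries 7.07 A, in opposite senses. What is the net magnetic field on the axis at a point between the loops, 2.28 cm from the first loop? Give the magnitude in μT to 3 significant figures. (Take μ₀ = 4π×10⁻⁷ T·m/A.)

Each loop contributes B = μ₀IR²/[2(R²+z²)^(3/2)] on the axis, with z measured from that loop.
Loop 1 (z = 0.0228 m): B₁ = 4.55×10⁻⁵ T. Loop 2 (z = 0.1382 m): B₂ = 7.88×10⁻⁶ T.
The fields oppose: B = |B₁ − B₂| = 3.77×10⁻⁵ T.

B ≈ 37.7 μT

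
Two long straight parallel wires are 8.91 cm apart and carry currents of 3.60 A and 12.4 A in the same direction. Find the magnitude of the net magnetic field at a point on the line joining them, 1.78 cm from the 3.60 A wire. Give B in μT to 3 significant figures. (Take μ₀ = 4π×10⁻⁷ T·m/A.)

B ≈ 5.67 μT

Each long wire gives B = μ₀I/(2πd). Distances are d₁ = 0.0178 m and d₂ = 0.0713 m.
B₁ = 4.04×10⁻⁵ T, B₂ = 3.48×10⁻⁵ T.
Between parallel currents the two contributions point in opposite directions, so they subtract. B = |B₁ − B₂| = |4.04×10⁻⁵ − 3.48×10⁻⁵| = 5.67×10⁻⁶ T.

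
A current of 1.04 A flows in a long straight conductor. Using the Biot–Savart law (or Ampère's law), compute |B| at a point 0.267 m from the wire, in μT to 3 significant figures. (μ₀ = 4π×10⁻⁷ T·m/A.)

B ≈ 0.779 μT

For an infinitely long straight wire, B = μ₀I/(2πd).
B = (4π×10⁻⁷ × 1.04) / (2π × 0.267) = 7.79×10⁻⁷ T.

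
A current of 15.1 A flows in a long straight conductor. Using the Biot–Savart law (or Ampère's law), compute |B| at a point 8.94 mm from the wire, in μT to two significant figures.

B ≈ 340 μT

For an infinitely long straight wire, B = μ₀I/(2πd).
B = (4π×10⁻⁷ × 15.1) / (2π × 0.00894) = 3.38×10⁻⁴ T.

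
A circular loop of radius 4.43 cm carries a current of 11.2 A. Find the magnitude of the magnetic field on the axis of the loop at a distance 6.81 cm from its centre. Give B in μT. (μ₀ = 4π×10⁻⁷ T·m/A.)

B ≈ 25.8 μT

On the axis of a circular loop, B = μ₀IR² / [2(R²+z²)^(3/2)].
R² + z² = (0.0443)² + (0.0681)² = 0.0066 m², and (R²+z²)^(3/2) = 5.36×10⁻⁴ m³.
B = (4π×10⁻⁷ × 11.2 × 0.001962) / (2 × 5.36×10⁻⁴) = 2.58×10⁻⁵ T.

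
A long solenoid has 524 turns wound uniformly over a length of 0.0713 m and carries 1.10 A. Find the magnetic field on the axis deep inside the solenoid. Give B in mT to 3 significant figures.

B ≈ 10.2 mT

Inside a long solenoid, B = μ₀nI with n = 7349 turns/m.
B = 4π×10⁻⁷ × 7349 × 1.10 = 1.02×10⁻² T.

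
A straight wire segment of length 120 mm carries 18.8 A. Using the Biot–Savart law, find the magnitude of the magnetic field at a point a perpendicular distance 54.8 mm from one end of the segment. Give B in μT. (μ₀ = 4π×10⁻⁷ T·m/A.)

B ≈ 31.2 μT

For a finite straight segment, B = (μ₀I/4πd)(sinθ₁ + sinθ₂), where θ₁, θ₂ are the angles from the perpendicular to each end.
The perpendicular foot is at one end, so the two end-offsets along the wire are 0 and L = 0.12 m.
sinθ₁ = 0/√(0²+0.0548²) = 0.0000; sinθ₂ = 0.12/√(0.12²+0.0548²) = 0.9096.
B = (4π×10⁻⁷ × 18.8) / (4π × 0.0548) × (0.0000 + 0.9096) = 3.12×10⁻⁵ T.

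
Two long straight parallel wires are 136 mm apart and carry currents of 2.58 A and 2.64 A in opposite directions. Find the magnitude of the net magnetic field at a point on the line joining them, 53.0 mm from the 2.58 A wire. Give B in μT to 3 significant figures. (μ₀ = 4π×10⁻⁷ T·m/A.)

B ≈ 16.1 μT

Each long wire gives B = μ₀I/(2πd). Distances are d₁ = 0.053 m and d₂ = 0.083 m.
B₁ = 9.74×10⁻⁶ T, B₂ = 6.36×10⁻⁶ T.
Between antiparallel currents both contributions point the same way, so they add. B = B₁ + B₂ = 9.74×10⁻⁶ + 6.36×10⁻⁶ = 1.61×10⁻⁵ T.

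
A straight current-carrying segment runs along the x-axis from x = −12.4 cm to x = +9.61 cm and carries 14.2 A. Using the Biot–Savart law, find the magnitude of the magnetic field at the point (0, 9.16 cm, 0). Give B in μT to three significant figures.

B ≈ 23.7 μT

For a finite straight segment, B = (μ₀I/4πd)(sinθ₁ + sinθ₂), where θ₁, θ₂ are the angles from the perpendicular to each end.
The perpendicular distance is d = 0.0916 m; the end-offsets along the wire are a = 0.124 m and b = 0.0961 m.
sinθ₁ = 0.124/√(0.124²+0.0916²) = 0.8043; sinθ₂ = 0.0961/√(0.0961²+0.0916²) = 0.7239.
B = (4π×10⁻⁷ × 14.2) / (4π × 0.0916) × (0.8043 + 0.7239) = 2.37×10⁻⁵ T.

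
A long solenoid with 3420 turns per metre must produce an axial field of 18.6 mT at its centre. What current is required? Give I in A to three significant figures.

I ≈ 4.33 A

Inside a long solenoid B = μ₀nI with n = 3420 m⁻¹, so I = B/(μ₀n).
I = 1.86×10⁻² / (4π×10⁻⁷ × 3420) = 4.33 A.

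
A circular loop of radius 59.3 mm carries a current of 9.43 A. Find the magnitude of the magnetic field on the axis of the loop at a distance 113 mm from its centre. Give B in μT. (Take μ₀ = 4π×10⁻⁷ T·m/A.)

On the axis of a circular loop, B = μ₀IR² / [2(R²+z²)^(3/2)].
R² + z² = (0.0593)² + (0.113)² = 0.01629 m², and (R²+z²)^(3/2) = 2.08×10⁻³ m³.
B = (4π×10⁻⁷ × 9.43 × 0.003516) / (2 × 2.08×10⁻³) = 1.00×10⁻⁵ T.

B ≈ 10.0 μT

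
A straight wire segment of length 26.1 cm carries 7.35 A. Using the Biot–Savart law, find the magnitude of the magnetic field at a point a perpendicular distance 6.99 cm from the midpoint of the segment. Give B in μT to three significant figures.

B ≈ 18.5 μT

For a finite straight segment, B = (μ₀I/4πd)(sinθ₁ + sinθ₂), where θ₁, θ₂ are the angles from the perpendicular to each end.
The perpendicular from the point meets the wire at its midpoint, so each end is L/2 = 0.1305 m away along the wire.
sinθ₁ = 0.1305/√(0.1305²+0.0699²) = 0.8815; sinθ₂ = 0.1305/√(0.1305²+0.0699²) = 0.8815.
B = (4π×10⁻⁷ × 7.35) / (4π × 0.0699) × (0.8815 + 0.8815) = 1.85×10⁻⁵ T.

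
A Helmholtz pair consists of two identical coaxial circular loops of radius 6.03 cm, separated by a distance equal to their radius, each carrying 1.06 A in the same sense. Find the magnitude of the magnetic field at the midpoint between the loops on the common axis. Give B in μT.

Each loop contributes B = μ₀IR²/[2(R²+z²)^(3/2)] on the axis, with z measured from that loop.
Loop 1 (z = 0.03015 m): B₁ = 7.90×10⁻⁶ T. Loop 2 (z = 0.03015 m): B₂ = 7.90×10⁻⁶ T.
The fields add: B = B₁ + B₂ = 1.58×10⁻⁵ T.

B ≈ 15.8 μT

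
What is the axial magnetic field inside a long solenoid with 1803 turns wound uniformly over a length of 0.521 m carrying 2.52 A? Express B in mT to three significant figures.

Inside a long solenoid, B = μ₀nI with n = 3461 turns/m.
B = 4π×10⁻⁷ × 3461 × 2.52 = 1.10×10⁻² T.

B ≈ 11.0 mT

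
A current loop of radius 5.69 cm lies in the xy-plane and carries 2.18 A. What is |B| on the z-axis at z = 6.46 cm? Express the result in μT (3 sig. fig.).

On the axis of a circular loop, B = μ₀IR² / [2(R²+z²)^(3/2)].
R² + z² = (0.0569)² + (0.0646)² = 0.007411 m², and (R²+z²)^(3/2) = 6.38×10⁻⁴ m³.
B = (4π×10⁻⁷ × 2.18 × 0.003238) / (2 × 6.38×10⁻⁴) = 6.95×10⁻⁶ T.

B ≈ 6.95 μT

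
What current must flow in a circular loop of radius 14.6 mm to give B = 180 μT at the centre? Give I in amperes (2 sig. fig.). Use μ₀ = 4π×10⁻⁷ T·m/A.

At the centre of a circular loop B = μ₀I/(2R), so I = 2RB/μ₀.
With R = 0.0146 m, I = 2 × 0.0146 × 1.80×10⁻⁴ / (4π×10⁻⁷) = 4.18 A.

I ≈ 4.2 A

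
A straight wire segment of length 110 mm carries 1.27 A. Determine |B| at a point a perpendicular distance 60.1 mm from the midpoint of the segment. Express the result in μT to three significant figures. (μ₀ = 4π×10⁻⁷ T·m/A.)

For a finite straight segment, B = (μ₀I/4πd)(sinθ₁ + sinθ₂), where θ₁, θ₂ are the angles from the perpendicular to each end.
The perpendicular from the point meets the wire at its midpoint, so each end is L/2 = 0.055 m away along the wire.
sinθ₁ = 0.055/√(0.055²+0.0601²) = 0.6751; sinθ₂ = 0.055/√(0.055²+0.0601²) = 0.6751.
B = (4π×10⁻⁷ × 1.27) / (4π × 0.0601) × (0.6751 + 0.6751) = 2.85×10⁻⁶ T.

B ≈ 2.85 μT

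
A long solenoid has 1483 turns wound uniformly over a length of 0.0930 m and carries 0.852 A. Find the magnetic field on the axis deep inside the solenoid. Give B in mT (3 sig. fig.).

Inside a long solenoid, B = μ₀nI with n = 1.595×10⁴ turns/m.
B = 4π×10⁻⁷ × 1.595×10⁴ × 0.852 = 1.71×10⁻² T.

B ≈ 17.1 mT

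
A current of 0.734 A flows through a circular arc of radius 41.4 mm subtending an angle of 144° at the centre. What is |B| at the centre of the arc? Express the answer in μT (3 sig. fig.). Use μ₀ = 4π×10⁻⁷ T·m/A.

B ≈ 4.46 μT

The Biot–Savart field of a circular arc at its centre is B = μ₀Iφ/(4πR), with φ = 2.513 rad.
B = (4π×10⁻⁷ × 0.734 × 2.513) / (4π × 0.0414) = 4.46×10⁻⁶ T.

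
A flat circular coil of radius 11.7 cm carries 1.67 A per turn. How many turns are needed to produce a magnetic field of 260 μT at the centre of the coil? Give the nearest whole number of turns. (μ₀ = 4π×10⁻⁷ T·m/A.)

For an N-turn coil, B = Nμ₀I/(2R). A single turn gives B₁ = 8.97×10⁻⁶ T with R = 0.117 m.
N = B/B₁ = 2.60×10⁻⁴ / 8.97×10⁻⁶ = 28.99.

N = 29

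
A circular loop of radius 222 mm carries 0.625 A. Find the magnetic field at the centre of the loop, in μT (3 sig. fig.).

B ≈ 1.77 μT

At the centre of a circular loop the Biot–Savart law gives B = μ₀I/(2R).
B = (4π×10⁻⁷ × 0.625) / (2 × 0.222) = 1.77×10⁻⁶ T.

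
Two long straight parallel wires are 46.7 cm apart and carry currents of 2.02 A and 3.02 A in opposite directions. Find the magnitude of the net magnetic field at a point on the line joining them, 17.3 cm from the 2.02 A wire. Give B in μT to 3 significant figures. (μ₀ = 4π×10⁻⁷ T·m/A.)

B ≈ 4.39 μT

Each long wire gives B = μ₀I/(2πd). Distances are d₁ = 0.173 m and d₂ = 0.294 m.
B₁ = 2.34×10⁻⁶ T, B₂ = 2.05×10⁻⁶ T.
Between antiparallel currents both contributions point the same way, so they add. B = B₁ + B₂ = 2.34×10⁻⁶ + 2.05×10⁻⁶ = 4.39×10⁻⁶ T.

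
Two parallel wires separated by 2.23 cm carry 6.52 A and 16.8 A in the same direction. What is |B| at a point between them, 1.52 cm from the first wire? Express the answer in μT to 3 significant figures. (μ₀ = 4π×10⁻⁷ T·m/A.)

B ≈ 387 μT

Each long wire gives B = μ₀I/(2πd). Distances are d₁ = 0.0152 m and d₂ = 0.0071 m.
B₁ = 8.58×10⁻⁵ T, B₂ = 4.73×10⁻⁴ T.
Between parallel currents the two contributions point in opposite directions, so they subtract. B = |B₁ − B₂| = |8.58×10⁻⁵ − 4.73×10⁻⁴| = 3.87×10⁻⁴ T.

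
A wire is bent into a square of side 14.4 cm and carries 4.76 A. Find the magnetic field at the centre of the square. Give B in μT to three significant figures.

B ≈ 37.4 μT

Each side is a finite straight segment at perpendicular distance d = a/(2 tan(π/4)) = 0.072 m from the centre, with end-angles ±π/4.
One side contributes B₁ = (μ₀I/4πd)·2 sin(π/4) = 9.35×10⁻⁶ T.
All 4 sides add in the same direction: B = 4 × 9.35×10⁻⁶ = 3.74×10⁻⁵ T.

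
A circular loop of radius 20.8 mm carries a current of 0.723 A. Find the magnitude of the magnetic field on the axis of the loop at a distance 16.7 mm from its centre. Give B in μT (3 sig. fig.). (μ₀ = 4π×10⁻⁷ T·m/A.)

B ≈ 10.4 μT

On the axis of a circular loop, B = μ₀IR² / [2(R²+z²)^(3/2)].
R² + z² = (0.0208)² + (0.0167)² = 0.0007115 m², and (R²+z²)^(3/2) = 1.90×10⁻⁵ m³.
B = (4π×10⁻⁷ × 0.723 × 0.0004326) / (2 × 1.90×10⁻⁵) = 1.04×10⁻⁵ T.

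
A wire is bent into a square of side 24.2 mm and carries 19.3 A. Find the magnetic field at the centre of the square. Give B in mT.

Each side is a finite straight segment at perpendicular distance d = a/(2 tan(π/4)) = 0.0121 m from the centre, with end-angles ±π/4.
One side contributes B₁ = (μ₀I/4πd)·2 sin(π/4) = 2.26×10⁻⁴ T.
All 4 sides add in the same direction: B = 4 × 2.26×10⁻⁴ = 9.02×10⁻⁴ T.

B ≈ 0.902 mT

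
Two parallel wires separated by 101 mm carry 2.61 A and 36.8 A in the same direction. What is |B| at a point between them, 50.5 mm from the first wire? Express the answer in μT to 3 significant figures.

B ≈ 135 μT

Each long wire gives B = μ₀I/(2πd). Distances are d₁ = 0.0505 m and d₂ = 0.0505 m.
B₁ = 1.03×10⁻⁵ T, B₂ = 1.46×10⁻⁴ T.
Between parallel currents the two contributions point in opposite directions, so they subtract. B = |B₁ − B₂| = |1.03×10⁻⁵ − 1.46×10⁻⁴| = 1.35×10⁻⁴ T.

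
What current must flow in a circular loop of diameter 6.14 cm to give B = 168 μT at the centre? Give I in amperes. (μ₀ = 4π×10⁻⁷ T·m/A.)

I ≈ 8.21 A

At the centre of a circular loop B = μ₀I/(2R), so I = 2RB/μ₀.
With R = 0.0307 m, I = 2 × 0.0307 × 1.68×10⁻⁴ / (4π×10⁻⁷) = 8.21 A.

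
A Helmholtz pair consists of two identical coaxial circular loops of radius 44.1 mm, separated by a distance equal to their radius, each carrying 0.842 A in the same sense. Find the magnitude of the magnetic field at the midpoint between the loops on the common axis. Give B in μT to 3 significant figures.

Each loop contributes B = μ₀IR²/[2(R²+z²)^(3/2)] on the axis, with z measured from that loop.
Loop 1 (z = 0.02205 m): B₁ = 8.58×10⁻⁶ T. Loop 2 (z = 0.02205 m): B₂ = 8.58×10⁻⁶ T.
The fields add: B = B₁ + B₂ = 1.72×10⁻⁵ T.

B ≈ 17.2 μT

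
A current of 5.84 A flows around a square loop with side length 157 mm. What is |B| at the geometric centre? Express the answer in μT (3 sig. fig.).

B ≈ 42.1 μT

Each side is a finite straight segment at perpendicular distance d = a/(2 tan(π/4)) = 0.0785 m from the centre, with end-angles ±π/4.
One side contributes B₁ = (μ₀I/4πd)·2 sin(π/4) = 1.05×10⁻⁵ T.
All 4 sides add in the same direction: B = 4 × 1.05×10⁻⁵ = 4.21×10⁻⁵ T.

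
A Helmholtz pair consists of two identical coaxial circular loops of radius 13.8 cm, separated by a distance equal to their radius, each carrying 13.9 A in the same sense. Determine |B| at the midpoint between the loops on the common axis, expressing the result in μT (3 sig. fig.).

B ≈ 90.6 μT

Each loop contributes B = μ₀IR²/[2(R²+z²)^(3/2)] on the axis, with z measured from that loop.
Loop 1 (z = 0.069 m): B₁ = 4.53×10⁻⁵ T. Loop 2 (z = 0.069 m): B₂ = 4.53×10⁻⁵ T.
The fields add: B = B₁ + B₂ = 9.06×10⁻⁵ T.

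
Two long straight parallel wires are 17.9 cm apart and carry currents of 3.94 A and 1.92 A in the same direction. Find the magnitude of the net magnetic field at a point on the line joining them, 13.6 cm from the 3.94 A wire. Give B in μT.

Each long wire gives B = μ₀I/(2πd). Distances are d₁ = 0.136 m and d₂ = 0.043 m.
B₁ = 5.79×10⁻⁶ T, B₂ = 8.93×10⁻⁶ T.
Between parallel currents the two contributions point in opposite directions, so they subtract. B = |B₁ − B₂| = |5.79×10⁻⁶ − 8.93×10⁻⁶| = 3.14×10⁻⁶ T.

B ≈ 3.14 μT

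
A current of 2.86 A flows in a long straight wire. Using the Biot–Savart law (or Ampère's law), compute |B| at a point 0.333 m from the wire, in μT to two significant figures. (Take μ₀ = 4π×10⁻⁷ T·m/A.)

For an infinitely long straight wire, B = μ₀I/(2πd).
B = (4π×10⁻⁷ × 2.86) / (2π × 0.333) = 1.72×10⁻⁶ T.

B ≈ 1.7 μT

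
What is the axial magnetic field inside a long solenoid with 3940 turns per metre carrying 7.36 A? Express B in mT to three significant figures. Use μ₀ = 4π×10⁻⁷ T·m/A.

B ≈ 36.4 mT

Inside a long solenoid, B = μ₀nI with n = 3940 turns/m.
B = 4π×10⁻⁷ × 3940 × 7.36 = 3.64×10⁻² T.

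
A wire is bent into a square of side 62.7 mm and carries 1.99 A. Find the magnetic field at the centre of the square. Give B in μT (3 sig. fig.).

Each side is a finite straight segment at perpendicular distance d = a/(2 tan(π/4)) = 0.03135 m from the centre, with end-angles ±π/4.
One side contributes B₁ = (μ₀I/4πd)·2 sin(π/4) = 8.98×10⁻⁶ T.
All 4 sides add in the same direction: B = 4 × 8.98×10⁻⁶ = 3.59×10⁻⁵ T.

B ≈ 35.9 μT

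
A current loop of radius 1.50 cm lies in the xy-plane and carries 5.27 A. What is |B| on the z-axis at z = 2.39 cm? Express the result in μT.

On the axis of a circular loop, B = μ₀IR² / [2(R²+z²)^(3/2)].
R² + z² = (0.015)² + (0.0239)² = 0.0007962 m², and (R²+z²)^(3/2) = 2.25×10⁻⁵ m³.
B = (4π×10⁻⁷ × 5.27 × 0.000225) / (2 × 2.25×10⁻⁵) = 3.32×10⁻⁵ T.

B ≈ 33.2 μT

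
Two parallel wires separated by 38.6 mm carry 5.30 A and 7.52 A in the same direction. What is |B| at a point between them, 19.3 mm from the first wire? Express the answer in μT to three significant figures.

B ≈ 23.0 μT

Each long wire gives B = μ₀I/(2πd). Distances are d₁ = 0.0193 m and d₂ = 0.0193 m.
B₁ = 5.49×10⁻⁵ T, B₂ = 7.79×10⁻⁵ T.
Between parallel currents the two contributions point in opposite directions, so they subtract. B = |B₁ − B₂| = |5.49×10⁻⁵ − 7.79×10⁻⁵| = 2.30×10⁻⁵ T.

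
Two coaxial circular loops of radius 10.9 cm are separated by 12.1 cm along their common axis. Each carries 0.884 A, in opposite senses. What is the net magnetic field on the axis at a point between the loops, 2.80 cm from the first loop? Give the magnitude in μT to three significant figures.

B ≈ 2.39 μT

Each loop contributes B = μ₀IR²/[2(R²+z²)^(3/2)] on the axis, with z measured from that loop.
Loop 1 (z = 0.028 m): B₁ = 4.63×10⁻⁶ T. Loop 2 (z = 0.093 m): B₂ = 2.24×10⁻⁶ T.
The fields oppose: B = |B₁ − B₂| = 2.39×10⁻⁶ T.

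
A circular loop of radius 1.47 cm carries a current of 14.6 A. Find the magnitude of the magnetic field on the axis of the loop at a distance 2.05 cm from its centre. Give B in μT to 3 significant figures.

On the axis of a circular loop, B = μ₀IR² / [2(R²+z²)^(3/2)].
R² + z² = (0.0147)² + (0.0205)² = 0.0006363 m², and (R²+z²)^(3/2) = 1.61×10⁻⁵ m³.
B = (4π×10⁻⁷ × 14.6 × 0.0002161) / (2 × 1.61×10⁻⁵) = 1.23×10⁻⁴ T.

B ≈ 123 μT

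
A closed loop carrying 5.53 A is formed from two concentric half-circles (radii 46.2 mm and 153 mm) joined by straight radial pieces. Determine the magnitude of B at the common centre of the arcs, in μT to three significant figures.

The radial connectors point toward the centre, so dl × r̂ = 0 and they contribute nothing.
Each semicircle gives μ₀I/(4R): inner arc 3.76×10⁻⁵ T, outer arc 1.14×10⁻⁵ T.
The two arcs carry current in opposite angular senses, so their fields oppose: B = |3.76×10⁻⁵ − 1.14×10⁻⁵| = 2.62×10⁻⁵ T.

B ≈ 26.2 μT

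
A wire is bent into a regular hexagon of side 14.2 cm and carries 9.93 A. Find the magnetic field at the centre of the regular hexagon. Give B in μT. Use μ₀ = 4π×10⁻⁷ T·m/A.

Each side is a finite straight segment at perpendicular distance d = a/(2 tan(π/6)) = 0.123 m from the centre, with end-angles ±π/6.
One side contributes B₁ = (μ₀I/4πd)·2 sin(π/6) = 8.07×10⁻⁶ T.
All 6 sides add in the same direction: B = 6 × 8.07×10⁻⁶ = 4.84×10⁻⁵ T.

B ≈ 48.4 μT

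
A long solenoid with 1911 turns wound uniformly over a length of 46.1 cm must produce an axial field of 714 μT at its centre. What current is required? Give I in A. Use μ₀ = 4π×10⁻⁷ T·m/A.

Inside a long solenoid B = μ₀nI with n = 4145 m⁻¹, so I = B/(μ₀n).
I = 7.14×10⁻⁴ / (4π×10⁻⁷ × 4145) = 0.137 A.

I ≈ 0.137 A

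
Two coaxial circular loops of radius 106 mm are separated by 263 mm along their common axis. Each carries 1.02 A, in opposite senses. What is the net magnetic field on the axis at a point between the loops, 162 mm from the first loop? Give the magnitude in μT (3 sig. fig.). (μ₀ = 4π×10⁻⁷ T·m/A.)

Each loop contributes B = μ₀IR²/[2(R²+z²)^(3/2)] on the axis, with z measured from that loop.
Loop 1 (z = 0.162 m): B₁ = 9.92×10⁻⁷ T. Loop 2 (z = 0.101 m): B₂ = 2.29×10⁻⁶ T.
The fields oppose: B = |B₁ − B₂| = 1.30×10⁻⁶ T.

B ≈ 1.30 μT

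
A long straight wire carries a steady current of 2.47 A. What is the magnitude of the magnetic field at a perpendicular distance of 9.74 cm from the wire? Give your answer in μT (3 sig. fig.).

For an infinitely long straight wire, B = μ₀I/(2πd).
B = (4π×10⁻⁷ × 2.47) / (2π × 0.0974) = 5.07×10⁻⁶ T.

B ≈ 5.07 μT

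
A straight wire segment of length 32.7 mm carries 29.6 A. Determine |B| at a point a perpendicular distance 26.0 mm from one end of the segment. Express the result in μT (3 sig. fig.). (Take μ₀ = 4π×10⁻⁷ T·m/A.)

B ≈ 89.1 μT

For a finite straight segment, B = (μ₀I/4πd)(sinθ₁ + sinθ₂), where θ₁, θ₂ are the angles from the perpendicular to each end.
The perpendicular foot is at one end, so the two end-offsets along the wire are 0 and L = 0.0327 m.
sinθ₁ = 0/√(0²+0.026²) = 0.0000; sinθ₂ = 0.0327/√(0.0327²+0.026²) = 0.7827.
B = (4π×10⁻⁷ × 29.6) / (4π × 0.026) × (0.0000 + 0.7827) = 8.91×10⁻⁵ T.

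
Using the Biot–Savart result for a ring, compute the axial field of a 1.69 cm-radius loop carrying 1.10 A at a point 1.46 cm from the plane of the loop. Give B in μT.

On the axis of a circular loop, B = μ₀IR² / [2(R²+z²)^(3/2)].
R² + z² = (0.0169)² + (0.0146)² = 0.0004988 m², and (R²+z²)^(3/2) = 1.11×10⁻⁵ m³.
B = (4π×10⁻⁷ × 1.10 × 0.0002856) / (2 × 1.11×10⁻⁵) = 1.77×10⁻⁵ T.

B ≈ 17.7 μT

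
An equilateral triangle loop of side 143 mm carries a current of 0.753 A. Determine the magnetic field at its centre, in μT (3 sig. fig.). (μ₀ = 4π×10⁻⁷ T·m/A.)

B ≈ 9.48 μT

Each side is a finite straight segment at perpendicular distance d = a/(2 tan(π/3)) = 0.04128 m from the centre, with end-angles ±π/3.
One side contributes B₁ = (μ₀I/4πd)·2 sin(π/3) = 3.16×10⁻⁶ T.
All 3 sides add in the same direction: B = 3 × 3.16×10⁻⁶ = 9.48×10⁻⁶ T.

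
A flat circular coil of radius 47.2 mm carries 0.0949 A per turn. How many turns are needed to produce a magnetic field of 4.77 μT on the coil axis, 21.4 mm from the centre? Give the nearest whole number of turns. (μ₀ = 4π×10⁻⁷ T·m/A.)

For an N-turn coil, B = Nμ₀IR²/[2(R²+z²)^(3/2)]. A single turn gives B₁ = 9.54×10⁻⁷ T with R = 0.0472 m, z = 0.0214 m.
N = B/B₁ = 4.77×10⁻⁶ / 9.54×10⁻⁷ = 5.00.

N = 5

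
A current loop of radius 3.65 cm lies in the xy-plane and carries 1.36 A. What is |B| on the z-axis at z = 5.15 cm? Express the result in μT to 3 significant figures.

B ≈ 4.53 μT

On the axis of a circular loop, B = μ₀IR² / [2(R²+z²)^(3/2)].
R² + z² = (0.0365)² + (0.0515)² = 0.003985 m², and (R²+z²)^(3/2) = 2.52×10⁻⁴ m³.
B = (4π×10⁻⁷ × 1.36 × 0.001332) / (2 × 2.52×10⁻⁴) = 4.53×10⁻⁶ T.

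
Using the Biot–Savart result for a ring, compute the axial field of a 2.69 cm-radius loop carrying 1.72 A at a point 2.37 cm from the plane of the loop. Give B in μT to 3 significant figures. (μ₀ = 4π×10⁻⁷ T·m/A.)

B ≈ 17.0 μT

On the axis of a circular loop, B = μ₀IR² / [2(R²+z²)^(3/2)].
R² + z² = (0.0269)² + (0.0237)² = 0.001285 m², and (R²+z²)^(3/2) = 4.61×10⁻⁵ m³.
B = (4π×10⁻⁷ × 1.72 × 0.0007236) / (2 × 4.61×10⁻⁵) = 1.70×10⁻⁵ T.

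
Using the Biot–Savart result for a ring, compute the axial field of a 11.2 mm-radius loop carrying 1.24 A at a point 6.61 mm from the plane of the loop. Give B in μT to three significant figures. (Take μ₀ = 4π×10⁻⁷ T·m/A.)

B ≈ 44.4 μT

On the axis of a circular loop, B = μ₀IR² / [2(R²+z²)^(3/2)].
R² + z² = (0.0112)² + (0.00661)² = 0.0001691 m², and (R²+z²)^(3/2) = 2.20×10⁻⁶ m³.
B = (4π×10⁻⁷ × 1.24 × 0.0001254) / (2 × 2.20×10⁻⁶) = 4.44×10⁻⁵ T.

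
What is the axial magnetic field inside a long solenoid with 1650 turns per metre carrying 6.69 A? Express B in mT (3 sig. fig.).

Inside a long solenoid, B = μ₀nI with n = 1650 turns/m.
B = 4π×10⁻⁷ × 1650 × 6.69 = 1.39×10⁻² T.

B ≈ 13.9 mT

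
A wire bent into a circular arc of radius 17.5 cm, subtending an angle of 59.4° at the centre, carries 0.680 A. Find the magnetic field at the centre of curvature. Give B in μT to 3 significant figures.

B ≈ 0.403 μT

The Biot–Savart field of a circular arc at its centre is B = μ₀Iφ/(4πR), with φ = 1.037 rad.
B = (4π×10⁻⁷ × 0.680 × 1.037) / (4π × 0.175) = 4.03×10⁻⁷ T.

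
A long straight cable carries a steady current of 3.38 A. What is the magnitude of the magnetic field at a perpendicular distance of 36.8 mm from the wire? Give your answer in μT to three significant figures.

B ≈ 18.4 μT

For an infinitely long straight wire, B = μ₀I/(2πd).
B = (4π×10⁻⁷ × 3.38) / (2π × 0.0368) = 1.84×10⁻⁵ T.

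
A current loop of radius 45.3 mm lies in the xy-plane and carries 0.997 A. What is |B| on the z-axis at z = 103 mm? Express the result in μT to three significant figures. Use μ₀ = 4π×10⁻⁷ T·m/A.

On the axis of a circular loop, B = μ₀IR² / [2(R²+z²)^(3/2)].
R² + z² = (0.0453)² + (0.103)² = 0.01266 m², and (R²+z²)^(3/2) = 1.42×10⁻³ m³.
B = (4π×10⁻⁷ × 0.997 × 0.002052) / (2 × 1.42×10⁻³) = 9.02×10⁻⁷ T.

B ≈ 0.902 μT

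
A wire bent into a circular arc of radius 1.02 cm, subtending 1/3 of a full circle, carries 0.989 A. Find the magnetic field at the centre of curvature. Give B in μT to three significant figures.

B ≈ 20.3 μT

The Biot–Savart field of a circular arc at its centre is B = μ₀Iφ/(4πR), with φ = 2.094 rad.
B = (4π×10⁻⁷ × 0.989 × 2.094) / (4π × 0.0102) = 2.03×10⁻⁵ T.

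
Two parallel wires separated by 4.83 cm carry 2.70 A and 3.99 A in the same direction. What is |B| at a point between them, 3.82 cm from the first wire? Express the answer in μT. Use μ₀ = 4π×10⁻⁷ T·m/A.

Each long wire gives B = μ₀I/(2πd). Distances are d₁ = 0.0382 m and d₂ = 0.0101 m.
B₁ = 1.41×10⁻⁵ T, B₂ = 7.90×10⁻⁵ T.
Between parallel currents the two contributions point in opposite directions, so they subtract. B = |B₁ − B₂| = |1.41×10⁻⁵ − 7.90×10⁻⁵| = 6.49×10⁻⁵ T.

B ≈ 64.9 μT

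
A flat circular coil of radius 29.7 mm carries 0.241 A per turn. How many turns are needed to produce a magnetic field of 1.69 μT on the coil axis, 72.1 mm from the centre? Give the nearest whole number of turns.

For an N-turn coil, B = Nμ₀IR²/[2(R²+z²)^(3/2)]. A single turn gives B₁ = 2.82×10⁻⁷ T with R = 0.0297 m, z = 0.0721 m.
N = B/B₁ = 1.69×10⁻⁶ / 2.82×10⁻⁷ = 6.00.

N = 6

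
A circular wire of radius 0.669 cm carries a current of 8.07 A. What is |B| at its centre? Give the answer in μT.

B ≈ 758 μT

At the centre of a circular loop the Biot–Savart law gives B = μ₀I/(2R).
B = (4π×10⁻⁷ × 8.07) / (2 × 0.00669) = 7.58×10⁻⁴ T.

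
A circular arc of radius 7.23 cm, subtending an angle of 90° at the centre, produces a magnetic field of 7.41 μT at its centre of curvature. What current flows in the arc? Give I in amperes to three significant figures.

I ≈ 3.41 A

For a circular arc, B = μ₀Iφ/(4πR) with φ in radians; here φ = 1.571 rad.
So I = 4πRB/(μ₀φ) = 4π × 0.0723 × 7.41×10⁻⁶ / (4π×10⁻⁷ × 1.571) = 3.41 A.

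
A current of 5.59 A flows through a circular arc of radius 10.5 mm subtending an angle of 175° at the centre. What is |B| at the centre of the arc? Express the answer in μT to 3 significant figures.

B ≈ 163 μT

The Biot–Savart field of a circular arc at its centre is B = μ₀Iφ/(4πR), with φ = 3.054 rad.
B = (4π×10⁻⁷ × 5.59 × 3.054) / (4π × 0.0105) = 1.63×10⁻⁴ T.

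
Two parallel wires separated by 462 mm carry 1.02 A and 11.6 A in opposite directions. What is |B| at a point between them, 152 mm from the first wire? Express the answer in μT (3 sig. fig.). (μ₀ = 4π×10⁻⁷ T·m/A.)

Each long wire gives B = μ₀I/(2πd). Distances are d₁ = 0.152 m and d₂ = 0.31 m.
B₁ = 1.34×10⁻⁶ T, B₂ = 7.48×10⁻⁶ T.
Between antiparallel currents both contributions point the same way, so they add. B = B₁ + B₂ = 1.34×10⁻⁶ + 7.48×10⁻⁶ = 8.83×10⁻⁶ T.

B ≈ 8.83 μT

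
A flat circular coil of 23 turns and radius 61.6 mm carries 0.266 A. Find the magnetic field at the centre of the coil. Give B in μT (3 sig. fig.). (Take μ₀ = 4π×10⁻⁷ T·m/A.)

B ≈ 62.4 μT

For an N-turn flat coil, B = Nμ₀I/(2R) with R = 0.0616 m.
B = 23 × 2.71×10⁻⁶ T = 6.24×10⁻⁵ T.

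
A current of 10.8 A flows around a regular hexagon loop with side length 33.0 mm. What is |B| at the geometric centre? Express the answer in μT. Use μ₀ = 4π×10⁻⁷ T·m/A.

Each side is a finite straight segment at perpendicular distance d = a/(2 tan(π/6)) = 0.02858 m from the centre, with end-angles ±π/6.
One side contributes B₁ = (μ₀I/4πd)·2 sin(π/6) = 3.78×10⁻⁵ T.
All 6 sides add in the same direction: B = 6 × 3.78×10⁻⁵ = 2.27×10⁻⁴ T.

B ≈ 227 μT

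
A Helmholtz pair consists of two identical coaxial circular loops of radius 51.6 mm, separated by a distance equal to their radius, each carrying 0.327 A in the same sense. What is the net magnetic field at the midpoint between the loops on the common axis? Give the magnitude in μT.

Each loop contributes B = μ₀IR²/[2(R²+z²)^(3/2)] on the axis, with z measured from that loop.
Loop 1 (z = 0.0258 m): B₁ = 2.85×10⁻⁶ T. Loop 2 (z = 0.0258 m): B₂ = 2.85×10⁻⁶ T.
The fields add: B = B₁ + B₂ = 5.70×10⁻⁶ T.

B ≈ 5.70 μT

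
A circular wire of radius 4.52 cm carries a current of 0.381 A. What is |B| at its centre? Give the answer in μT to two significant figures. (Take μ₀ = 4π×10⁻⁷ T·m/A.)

B ≈ 5.3 μT

At the centre of a circular loop the Biot–Savart law gives B = μ₀I/(2R).
B = (4π×10⁻⁷ × 0.381) / (2 × 0.0452) = 5.30×10⁻⁶ T.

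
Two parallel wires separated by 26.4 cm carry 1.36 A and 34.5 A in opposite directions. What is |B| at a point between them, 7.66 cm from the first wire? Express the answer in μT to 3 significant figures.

B ≈ 40.4 μT

Each long wire gives B = μ₀I/(2πd). Distances are d₁ = 0.0766 m and d₂ = 0.1874 m.
B₁ = 3.55×10⁻⁶ T, B₂ = 3.68×10⁻⁵ T.
Between antiparallel currents both contributions point the same way, so they add. B = B₁ + B₂ = 3.55×10⁻⁶ + 3.68×10⁻⁵ = 4.04×10⁻⁵ T.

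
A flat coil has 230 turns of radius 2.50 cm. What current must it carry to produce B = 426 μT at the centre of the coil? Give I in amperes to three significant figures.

For an N-turn coil, B = Nμ₀I/(2R) with R = 0.025 m, so I = 2RB/(Nμ₀) = 2 × 0.025 × 4.26×10⁻⁴ / (230 × 4π×10⁻⁷) = 7.37×10⁻² A.

I ≈ 0.0737 A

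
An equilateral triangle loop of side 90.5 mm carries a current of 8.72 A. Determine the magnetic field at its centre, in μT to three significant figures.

Each side is a finite straight segment at perpendicular distance d = a/(2 tan(π/3)) = 0.02613 m from the centre, with end-angles ±π/3.
One side contributes B₁ = (μ₀I/4πd)·2 sin(π/3) = 5.78×10⁻⁵ T.
All 3 sides add in the same direction: B = 3 × 5.78×10⁻⁵ = 1.73×10⁻⁴ T.

B ≈ 173 μT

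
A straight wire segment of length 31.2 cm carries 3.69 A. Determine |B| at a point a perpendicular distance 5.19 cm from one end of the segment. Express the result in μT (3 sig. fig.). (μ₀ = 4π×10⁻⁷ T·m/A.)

For a finite straight segment, B = (μ₀I/4πd)(sinθ₁ + sinθ₂), where θ₁, θ₂ are the angles from the perpendicular to each end.
The perpendicular foot is at one end, so the two end-offsets along the wire are 0 and L = 0.312 m.
sinθ₁ = 0/√(0²+0.0519²) = 0.0000; sinθ₂ = 0.312/√(0.312²+0.0519²) = 0.9864.
B = (4π×10⁻⁷ × 3.69) / (4π × 0.0519) × (0.0000 + 0.9864) = 7.01×10⁻⁶ T.

B ≈ 7.01 μT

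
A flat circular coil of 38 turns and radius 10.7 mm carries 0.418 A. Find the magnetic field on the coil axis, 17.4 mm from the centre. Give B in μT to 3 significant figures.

B ≈ 134 μT

For an N-turn flat coil, B = Nμ₀IR²/[2(R²+z²)^(3/2)] with R = 0.0107 m, z = 0.0174 m.
B = 38 × 3.53×10⁻⁶ T = 1.34×10⁻⁴ T.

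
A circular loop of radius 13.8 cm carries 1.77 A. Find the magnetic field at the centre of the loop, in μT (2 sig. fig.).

At the centre of a circular loop the Biot–Savart law gives B = μ₀I/(2R).
B = (4π×10⁻⁷ × 1.77) / (2 × 0.138) = 8.06×10⁻⁶ T.

B ≈ 8.1 μT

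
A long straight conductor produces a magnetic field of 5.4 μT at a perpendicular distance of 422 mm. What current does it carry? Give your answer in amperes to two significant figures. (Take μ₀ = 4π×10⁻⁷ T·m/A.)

For a long straight wire B = μ₀I/(2πd), so I = 2πdB/μ₀.
I = 2π × 0.422 × 5.40×10⁻⁶ / (4π×10⁻⁷) = 11.4 A.

I ≈ 11 A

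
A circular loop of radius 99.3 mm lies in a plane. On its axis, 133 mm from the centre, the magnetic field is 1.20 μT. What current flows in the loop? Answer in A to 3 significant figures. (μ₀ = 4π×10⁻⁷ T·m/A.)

I ≈ 0.886 A

On the axis of a loop, B = μ₀IR²/[2(R²+z²)^(3/2)], so I = 2B(R²+z²)^(3/2)/(μ₀R²).
R² + z² = 0.00986 + 0.01769 = 0.02755 m²; raised to 3/2 gives 4.57×10⁻³ m³.
I = 2 × 1.20×10⁻⁶ × 4.57×10⁻³ / (1.26×10⁻⁶ × 0.00986) = 0.886 A.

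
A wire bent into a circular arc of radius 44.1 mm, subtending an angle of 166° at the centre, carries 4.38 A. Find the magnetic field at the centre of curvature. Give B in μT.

B ≈ 28.8 μT

The Biot–Savart field of a circular arc at its centre is B = μ₀Iφ/(4πR), with φ = 2.897 rad.
B = (4π×10⁻⁷ × 4.38 × 2.897) / (4π × 0.0441) = 2.88×10⁻⁵ T.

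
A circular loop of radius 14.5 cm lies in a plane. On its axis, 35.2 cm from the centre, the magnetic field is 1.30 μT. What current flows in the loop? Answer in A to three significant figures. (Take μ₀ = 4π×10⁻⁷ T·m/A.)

On the axis of a loop, B = μ₀IR²/[2(R²+z²)^(3/2)], so I = 2B(R²+z²)^(3/2)/(μ₀R²).
R² + z² = 0.02102 + 0.1239 = 0.1449 m²; raised to 3/2 gives 5.52×10⁻² m³.
I = 2 × 1.30×10⁻⁶ × 5.52×10⁻² / (1.26×10⁻⁶ × 0.02102) = 5.43 A.

I ≈ 5.43 A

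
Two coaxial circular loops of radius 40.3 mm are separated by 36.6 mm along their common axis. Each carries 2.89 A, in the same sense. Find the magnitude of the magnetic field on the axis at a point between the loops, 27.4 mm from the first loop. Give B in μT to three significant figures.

B ≈ 67.2 μT

Each loop contributes B = μ₀IR²/[2(R²+z²)^(3/2)] on the axis, with z measured from that loop.
Loop 1 (z = 0.0274 m): B₁ = 2.55×10⁻⁵ T. Loop 2 (z = 0.0092 m): B₂ = 4.18×10⁻⁵ T.
The fields add: B = B₁ + B₂ = 6.72×10⁻⁵ T.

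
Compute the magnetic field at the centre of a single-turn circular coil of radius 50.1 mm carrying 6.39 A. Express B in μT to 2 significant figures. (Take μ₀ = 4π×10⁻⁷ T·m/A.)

At the centre of a circular loop the Biot–Savart law gives B = μ₀I/(2R).
B = (4π×10⁻⁷ × 6.39) / (2 × 0.0501) = 8.01×10⁻⁵ T.

B ≈ 80 μT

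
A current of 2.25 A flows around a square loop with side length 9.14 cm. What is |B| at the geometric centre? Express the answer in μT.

Each side is a finite straight segment at perpendicular distance d = a/(2 tan(π/4)) = 0.0457 m from the centre, with end-angles ±π/4.
One side contributes B₁ = (μ₀I/4πd)·2 sin(π/4) = 6.96×10⁻⁶ T.
All 4 sides add in the same direction: B = 4 × 6.96×10⁻⁶ = 2.79×10⁻⁵ T.

B ≈ 27.9 μT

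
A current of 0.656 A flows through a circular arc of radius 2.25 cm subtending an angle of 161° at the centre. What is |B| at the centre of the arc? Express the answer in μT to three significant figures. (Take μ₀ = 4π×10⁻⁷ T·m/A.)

B ≈ 8.19 μT

The Biot–Savart field of a circular arc at its centre is B = μ₀Iφ/(4πR), with φ = 2.81 rad.
B = (4π×10⁻⁷ × 0.656 × 2.81) / (4π × 0.0225) = 8.19×10⁻⁶ T.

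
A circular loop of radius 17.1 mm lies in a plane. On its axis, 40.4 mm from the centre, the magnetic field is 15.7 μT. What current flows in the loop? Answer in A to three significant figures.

On the axis of a loop, B = μ₀IR²/[2(R²+z²)^(3/2)], so I = 2B(R²+z²)^(3/2)/(μ₀R²).
R² + z² = 0.0002924 + 0.001632 = 0.001925 m²; raised to 3/2 gives 8.44×10⁻⁵ m³.
I = 2 × 1.57×10⁻⁵ × 8.44×10⁻⁵ / (1.26×10⁻⁶ × 0.0002924) = 7.21 A.

I ≈ 7.21 A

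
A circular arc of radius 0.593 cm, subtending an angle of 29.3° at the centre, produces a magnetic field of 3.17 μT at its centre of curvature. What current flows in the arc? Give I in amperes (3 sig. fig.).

I ≈ 0.368 A

For a circular arc, B = μ₀Iφ/(4πR) with φ in radians; here φ = 0.5114 rad.
So I = 4πRB/(μ₀φ) = 4π × 0.00593 × 3.17×10⁻⁶ / (4π×10⁻⁷ × 0.5114) = 0.368 A.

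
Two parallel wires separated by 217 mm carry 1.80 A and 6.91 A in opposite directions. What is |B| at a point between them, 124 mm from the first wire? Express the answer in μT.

Each long wire gives B = μ₀I/(2πd). Distances are d₁ = 0.124 m and d₂ = 0.093 m.
B₁ = 2.90×10⁻⁶ T, B₂ = 1.49×10⁻⁵ T.
Between antiparallel currents both contributions point the same way, so they add. B = B₁ + B₂ = 2.90×10⁻⁶ + 1.49×10⁻⁵ = 1.78×10⁻⁵ T.

B ≈ 17.8 μT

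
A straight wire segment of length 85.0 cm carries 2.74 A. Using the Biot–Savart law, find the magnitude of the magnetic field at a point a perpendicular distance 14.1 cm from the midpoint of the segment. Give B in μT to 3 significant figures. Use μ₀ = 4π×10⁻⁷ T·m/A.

For a finite straight segment, B = (μ₀I/4πd)(sinθ₁ + sinθ₂), where θ₁, θ₂ are the angles from the perpendicular to each end.
The perpendicular from the point meets the wire at its midpoint, so each end is L/2 = 0.425 m away along the wire.
sinθ₁ = 0.425/√(0.425²+0.141²) = 0.9491; sinθ₂ = 0.425/√(0.425²+0.141²) = 0.9491.
B = (4π×10⁻⁷ × 2.74) / (4π × 0.141) × (0.9491 + 0.9491) = 3.69×10⁻⁶ T.

B ≈ 3.69 μT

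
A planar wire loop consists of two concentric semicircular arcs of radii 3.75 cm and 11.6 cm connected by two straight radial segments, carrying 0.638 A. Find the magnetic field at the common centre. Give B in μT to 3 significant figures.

The radial connectors point toward the centre, so dl × r̂ = 0 and they contribute nothing.
Each semicircle gives μ₀I/(4R): inner arc 5.34×10⁻⁶ T, outer arc 1.73×10⁻⁶ T.
The two arcs carry current in opposite angular senses, so their fields oppose: B = |5.34×10⁻⁶ − 1.73×10⁻⁶| = 3.62×10⁻⁶ T.

B ≈ 3.62 μT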